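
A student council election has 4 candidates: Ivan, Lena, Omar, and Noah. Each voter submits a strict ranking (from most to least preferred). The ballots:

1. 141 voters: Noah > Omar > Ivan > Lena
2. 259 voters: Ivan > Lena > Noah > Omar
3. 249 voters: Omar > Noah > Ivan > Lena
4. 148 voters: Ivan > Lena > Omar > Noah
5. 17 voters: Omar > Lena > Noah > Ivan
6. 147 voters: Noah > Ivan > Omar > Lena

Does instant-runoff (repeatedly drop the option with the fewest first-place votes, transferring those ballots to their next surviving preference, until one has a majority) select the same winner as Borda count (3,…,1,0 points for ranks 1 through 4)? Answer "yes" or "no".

Instant-runoff — R1 Ivan 407, Lena 0, Omar 266, Noah 288 (Lena out); R2 Ivan 407, Omar 266, Noah 288 (Omar out); R3 Ivan 407, Noah 554 (Noah winner). Winner: Noah.
Borda — scores: Ivan 1905, Lena 848, Omar 1375, Noah 1638. Winner: Ivan.
The two methods disagree.

no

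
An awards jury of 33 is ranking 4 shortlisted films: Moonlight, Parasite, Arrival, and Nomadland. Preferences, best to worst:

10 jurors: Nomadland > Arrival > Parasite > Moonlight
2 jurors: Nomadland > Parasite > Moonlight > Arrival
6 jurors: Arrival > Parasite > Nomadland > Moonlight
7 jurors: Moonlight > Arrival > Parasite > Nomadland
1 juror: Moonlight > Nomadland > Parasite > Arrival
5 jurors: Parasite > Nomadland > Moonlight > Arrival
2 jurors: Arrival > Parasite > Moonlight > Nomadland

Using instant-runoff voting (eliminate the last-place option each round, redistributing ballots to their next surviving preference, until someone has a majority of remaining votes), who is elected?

Nomadland

Round 1: Moonlight 8, Parasite 5, Arrival 8, Nomadland 12. Eliminate Parasite.
Round 2: Moonlight 8, Arrival 8, Nomadland 17. Nomadland has a majority.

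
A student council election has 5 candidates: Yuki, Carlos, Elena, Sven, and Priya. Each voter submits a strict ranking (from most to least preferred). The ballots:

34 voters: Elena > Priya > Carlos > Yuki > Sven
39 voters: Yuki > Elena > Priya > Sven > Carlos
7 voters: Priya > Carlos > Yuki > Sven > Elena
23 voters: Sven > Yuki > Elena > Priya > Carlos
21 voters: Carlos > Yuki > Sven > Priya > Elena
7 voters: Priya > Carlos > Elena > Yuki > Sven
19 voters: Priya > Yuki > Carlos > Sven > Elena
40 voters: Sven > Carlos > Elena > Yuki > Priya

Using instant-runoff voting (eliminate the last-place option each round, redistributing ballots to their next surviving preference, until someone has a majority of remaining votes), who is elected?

Yuki

Round 1: Yuki 39, Carlos 21, Elena 34, Sven 63, Priya 33. Eliminate Carlos.
Round 2: Yuki 60, Elena 34, Sven 63, Priya 33. Eliminate Priya.
Round 3: Yuki 86, Elena 41, Sven 63. Eliminate Elena.
Round 4: Yuki 127, Sven 63. Yuki has a majority.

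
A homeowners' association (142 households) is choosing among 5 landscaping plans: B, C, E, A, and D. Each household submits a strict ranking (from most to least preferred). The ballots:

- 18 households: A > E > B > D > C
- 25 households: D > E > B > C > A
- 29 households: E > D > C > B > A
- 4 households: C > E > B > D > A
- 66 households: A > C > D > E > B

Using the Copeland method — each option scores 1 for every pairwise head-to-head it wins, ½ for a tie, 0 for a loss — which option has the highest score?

A

B: loses to C, E, A, and D → score 0.
C: beats B; loses to E, A, and D → score 1.
E: beats B and C; loses to A and D → score 2.
A: beats B, C, E, and D → score 4.
D: beats B, C, and E; loses to A → score 3.
A has the best pairwise record.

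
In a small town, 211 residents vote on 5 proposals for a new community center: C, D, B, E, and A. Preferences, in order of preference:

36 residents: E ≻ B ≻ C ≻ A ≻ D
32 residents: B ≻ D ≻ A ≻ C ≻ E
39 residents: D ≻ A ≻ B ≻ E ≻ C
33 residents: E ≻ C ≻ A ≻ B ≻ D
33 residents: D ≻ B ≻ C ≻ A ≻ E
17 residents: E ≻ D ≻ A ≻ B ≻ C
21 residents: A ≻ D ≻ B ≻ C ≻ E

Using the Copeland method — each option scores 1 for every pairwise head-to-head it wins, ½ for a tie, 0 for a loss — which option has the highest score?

C: loses to D, B, E, and A → score 0.
D: beats C, B, E, and A → score 4.
B: beats C and E; loses to D and A → score 2.
E: beats C; loses to D, B, and A → score 1.
A: beats C, B, and E; loses to D → score 3.
D has the best pairwise record.

D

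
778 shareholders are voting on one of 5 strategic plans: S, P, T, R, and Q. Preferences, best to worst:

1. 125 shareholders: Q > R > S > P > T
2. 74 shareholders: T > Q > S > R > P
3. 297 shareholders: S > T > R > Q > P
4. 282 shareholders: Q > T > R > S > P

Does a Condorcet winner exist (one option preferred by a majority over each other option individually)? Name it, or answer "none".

Q

Q vs S: 481–297 for Q.
Q vs P: 778–0 for Q.
Q vs T: 407–371 for Q.
Q vs R: 481–297 for Q.
Q beats every other option head-to-head.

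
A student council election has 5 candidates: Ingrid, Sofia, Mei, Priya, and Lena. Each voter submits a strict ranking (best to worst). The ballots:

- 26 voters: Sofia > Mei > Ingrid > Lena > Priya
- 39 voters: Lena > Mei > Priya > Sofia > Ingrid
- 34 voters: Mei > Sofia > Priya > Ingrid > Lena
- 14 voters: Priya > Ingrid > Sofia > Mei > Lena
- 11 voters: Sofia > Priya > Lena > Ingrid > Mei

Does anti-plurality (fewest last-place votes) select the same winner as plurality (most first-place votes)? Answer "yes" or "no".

no

Anti-plurality — last-place votes: Ingrid 39, Sofia 0, Mei 11, Priya 26, Lena 48. Winner: Sofia.
Plurality — first-place votes: Ingrid 0, Sofia 37, Mei 34, Priya 14, Lena 39. Winner: Lena.
The two methods disagree.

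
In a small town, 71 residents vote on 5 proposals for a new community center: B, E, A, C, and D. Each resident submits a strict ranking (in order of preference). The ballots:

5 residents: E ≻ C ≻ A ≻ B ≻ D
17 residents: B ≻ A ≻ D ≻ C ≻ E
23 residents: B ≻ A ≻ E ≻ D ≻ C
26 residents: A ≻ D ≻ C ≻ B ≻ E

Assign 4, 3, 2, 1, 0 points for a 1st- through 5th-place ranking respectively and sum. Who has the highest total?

A

B: 5·1 + 17·4 + 23·4 + 26·1 = 191
E: 5·4 + 17·0 + 23·2 + 26·0 = 66
A: 5·2 + 17·3 + 23·3 + 26·4 = 234
C: 5·3 + 17·1 + 23·0 + 26·2 = 84
D: 5·0 + 17·2 + 23·1 + 26·3 = 135
A has the highest Borda score (234).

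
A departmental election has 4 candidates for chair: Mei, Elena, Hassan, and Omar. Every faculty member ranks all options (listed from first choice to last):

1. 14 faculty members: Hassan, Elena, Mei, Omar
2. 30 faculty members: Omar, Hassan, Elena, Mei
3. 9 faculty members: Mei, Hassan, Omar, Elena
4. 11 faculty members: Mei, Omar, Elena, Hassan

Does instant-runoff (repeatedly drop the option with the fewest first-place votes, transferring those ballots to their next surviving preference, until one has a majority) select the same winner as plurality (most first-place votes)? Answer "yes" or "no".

Instant-runoff — R1 Mei 20, Elena 0, Hassan 14, Omar 30 (Elena out); R2 Mei 20, Hassan 14, Omar 30 (Hassan out); R3 Mei 34, Omar 30 (Mei winner). Winner: Mei.
Plurality — first-place votes: Mei 20, Elena 0, Hassan 14, Omar 30. Winner: Omar.
The two methods disagree.

no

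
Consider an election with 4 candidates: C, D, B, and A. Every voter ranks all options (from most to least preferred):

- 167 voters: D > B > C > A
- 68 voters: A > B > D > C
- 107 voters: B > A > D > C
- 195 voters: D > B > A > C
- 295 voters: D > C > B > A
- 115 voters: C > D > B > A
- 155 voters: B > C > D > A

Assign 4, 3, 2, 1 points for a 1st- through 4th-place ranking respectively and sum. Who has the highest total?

C: 167·2 + 68·1 + 107·1 + 195·1 + 295·3 + 115·4 + 155·3 = 2514
D: 167·4 + 68·2 + 107·2 + 195·4 + 295·4 + 115·3 + 155·2 = 3633
B: 167·3 + 68·3 + 107·4 + 195·3 + 295·2 + 115·2 + 155·4 = 3158
A: 167·1 + 68·4 + 107·3 + 195·2 + 295·1 + 115·1 + 155·1 = 1715
D has the highest Borda score (3633).

D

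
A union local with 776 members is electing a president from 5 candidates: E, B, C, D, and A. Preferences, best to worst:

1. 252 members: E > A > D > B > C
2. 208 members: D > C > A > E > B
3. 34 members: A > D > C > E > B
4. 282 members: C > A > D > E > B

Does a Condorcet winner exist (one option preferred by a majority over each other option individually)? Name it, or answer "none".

Checking pairwise contests:
C beats E 524–252.
E beats B 776–0.
D beats C 494–282.
A beats D 568–208.
C beats A 490–286.
Every option loses at least one head-to-head, so there is no Condorcet winner.

none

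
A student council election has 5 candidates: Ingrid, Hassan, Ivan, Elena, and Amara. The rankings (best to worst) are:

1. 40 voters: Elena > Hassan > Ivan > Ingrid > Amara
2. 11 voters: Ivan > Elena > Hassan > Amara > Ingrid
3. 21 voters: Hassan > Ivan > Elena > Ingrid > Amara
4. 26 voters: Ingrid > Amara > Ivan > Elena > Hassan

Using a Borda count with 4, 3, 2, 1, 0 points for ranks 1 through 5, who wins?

Ingrid: 40·1 + 11·0 + 21·1 + 26·4 = 165
Hassan: 40·3 + 11·2 + 21·4 + 26·0 = 226
Ivan: 40·2 + 11·4 + 21·3 + 26·2 = 239
Elena: 40·4 + 11·3 + 21·2 + 26·1 = 261
Amara: 40·0 + 11·1 + 21·0 + 26·3 = 89
Elena has the highest Borda score (261).

Elena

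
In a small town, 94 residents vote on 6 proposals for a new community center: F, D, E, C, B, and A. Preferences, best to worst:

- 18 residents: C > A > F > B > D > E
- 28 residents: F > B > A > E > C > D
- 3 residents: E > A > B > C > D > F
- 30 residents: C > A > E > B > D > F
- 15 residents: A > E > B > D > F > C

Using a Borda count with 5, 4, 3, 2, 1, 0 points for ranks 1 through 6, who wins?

A

F: 18·3 + 28·5 + 3·0 + 30·0 + 15·1 = 209
D: 18·1 + 28·0 + 3·1 + 30·1 + 15·2 = 81
E: 18·0 + 28·2 + 3·5 + 30·3 + 15·4 = 221
C: 18·5 + 28·1 + 3·2 + 30·5 + 15·0 = 274
B: 18·2 + 28·4 + 3·3 + 30·2 + 15·3 = 262
A: 18·4 + 28·3 + 3·4 + 30·4 + 15·5 = 363
A has the highest Borda score (363).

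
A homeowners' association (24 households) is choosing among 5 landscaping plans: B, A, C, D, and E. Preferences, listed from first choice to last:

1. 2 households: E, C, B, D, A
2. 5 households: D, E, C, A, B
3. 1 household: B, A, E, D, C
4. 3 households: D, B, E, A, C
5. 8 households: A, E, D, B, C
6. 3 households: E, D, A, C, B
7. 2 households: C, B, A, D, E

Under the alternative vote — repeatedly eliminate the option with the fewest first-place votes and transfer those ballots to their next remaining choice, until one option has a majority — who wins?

D

Round 1: B 1, A 8, C 2, D 8, E 5. Eliminate B.
Round 2: A 9, C 2, D 8, E 5. Eliminate C.
Round 3: A 11, D 8, E 5. Eliminate E.
Round 4: A 11, D 13. D has a majority.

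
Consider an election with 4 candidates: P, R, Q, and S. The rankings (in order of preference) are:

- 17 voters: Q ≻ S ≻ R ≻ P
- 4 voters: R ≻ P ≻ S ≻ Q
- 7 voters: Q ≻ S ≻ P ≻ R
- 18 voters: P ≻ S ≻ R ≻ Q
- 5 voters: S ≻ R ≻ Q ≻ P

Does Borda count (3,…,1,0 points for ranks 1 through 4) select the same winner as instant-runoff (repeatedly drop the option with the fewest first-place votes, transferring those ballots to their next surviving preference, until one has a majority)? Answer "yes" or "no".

Borda — scores: P 69, R 57, Q 77, S 103. Winner: S.
Instant-runoff — R1 P 18, R 4, Q 24, S 5 (R out); R2 P 22, Q 24, S 5 (S out); R3 P 22, Q 29 (Q winner). Winner: Q.
The two methods disagree.

no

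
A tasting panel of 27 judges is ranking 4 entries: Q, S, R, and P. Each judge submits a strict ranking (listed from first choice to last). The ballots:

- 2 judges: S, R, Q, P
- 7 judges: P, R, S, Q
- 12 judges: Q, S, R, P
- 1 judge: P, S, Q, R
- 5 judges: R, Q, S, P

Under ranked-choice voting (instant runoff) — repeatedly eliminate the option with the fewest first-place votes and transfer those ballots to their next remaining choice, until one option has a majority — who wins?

Round 1: Q 12, S 2, R 5, P 8. Eliminate S.
Round 2: Q 12, R 7, P 8. Eliminate R.
Round 3: Q 19, P 8. Q has a majority.

Q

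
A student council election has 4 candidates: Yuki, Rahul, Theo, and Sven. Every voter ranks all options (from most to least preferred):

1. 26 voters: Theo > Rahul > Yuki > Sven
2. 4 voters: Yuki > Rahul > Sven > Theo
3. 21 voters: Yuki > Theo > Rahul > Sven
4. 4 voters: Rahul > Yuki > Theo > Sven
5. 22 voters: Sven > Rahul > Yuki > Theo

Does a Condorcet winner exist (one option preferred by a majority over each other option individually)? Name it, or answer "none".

Checking pairwise contests:
Rahul beats Yuki 52–25.
Theo beats Rahul 47–30.
Yuki beats Theo 51–26.
Yuki beats Sven 55–22.
Every option loses at least one head-to-head, so there is no Condorcet winner.

none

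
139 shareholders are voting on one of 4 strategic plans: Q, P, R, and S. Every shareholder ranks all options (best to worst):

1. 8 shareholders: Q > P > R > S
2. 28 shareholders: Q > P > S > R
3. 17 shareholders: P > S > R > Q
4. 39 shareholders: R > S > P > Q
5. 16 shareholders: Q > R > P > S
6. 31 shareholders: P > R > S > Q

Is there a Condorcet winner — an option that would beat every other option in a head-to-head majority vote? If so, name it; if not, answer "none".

P vs Q: 87–52 for P.
P vs R: 84–55 for P.
P vs S: 100–39 for P.
P beats every other option head-to-head.

P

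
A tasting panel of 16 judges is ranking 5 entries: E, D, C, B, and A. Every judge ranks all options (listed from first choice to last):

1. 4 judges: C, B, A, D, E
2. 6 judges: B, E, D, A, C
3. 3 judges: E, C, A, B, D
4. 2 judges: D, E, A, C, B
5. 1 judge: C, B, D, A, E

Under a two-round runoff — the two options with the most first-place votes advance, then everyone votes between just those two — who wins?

C

Round 1 first-place votes: E 3, D 2, C 5, B 6, A 0.
B and C advance.
Runoff: B is preferred to C by 6 voters; C by 10.
C wins the runoff.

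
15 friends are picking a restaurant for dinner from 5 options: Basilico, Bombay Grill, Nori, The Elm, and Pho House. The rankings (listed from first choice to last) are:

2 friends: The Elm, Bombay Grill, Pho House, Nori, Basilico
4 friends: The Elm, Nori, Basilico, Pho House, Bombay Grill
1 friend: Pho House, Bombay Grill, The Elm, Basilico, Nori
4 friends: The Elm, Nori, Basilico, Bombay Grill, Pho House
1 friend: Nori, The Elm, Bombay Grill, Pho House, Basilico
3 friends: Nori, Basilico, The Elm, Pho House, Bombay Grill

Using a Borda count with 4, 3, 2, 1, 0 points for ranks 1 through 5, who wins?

Basilico: 2·0 + 4·2 + 1·1 + 4·2 + 1·0 + 3·3 = 26
Bombay Grill: 2·3 + 4·0 + 1·3 + 4·1 + 1·2 + 3·0 = 15
Nori: 2·1 + 4·3 + 1·0 + 4·3 + 1·4 + 3·4 = 42
The Elm: 2·4 + 4·4 + 1·2 + 4·4 + 1·3 + 3·2 = 51
Pho House: 2·2 + 4·1 + 1·4 + 4·0 + 1·1 + 3·1 = 16
The Elm has the highest Borda score (51).

The Elm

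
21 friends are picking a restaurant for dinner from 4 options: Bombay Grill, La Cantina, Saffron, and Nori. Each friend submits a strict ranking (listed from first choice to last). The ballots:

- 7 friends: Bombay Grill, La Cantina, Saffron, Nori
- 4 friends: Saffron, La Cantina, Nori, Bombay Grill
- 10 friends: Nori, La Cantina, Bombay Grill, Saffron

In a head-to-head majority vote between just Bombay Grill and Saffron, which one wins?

Voters preferring Bombay Grill to Saffron: 17; preferring Saffron to Bombay Grill: 4.
Bombay Grill wins the head-to-head.

Bombay Grill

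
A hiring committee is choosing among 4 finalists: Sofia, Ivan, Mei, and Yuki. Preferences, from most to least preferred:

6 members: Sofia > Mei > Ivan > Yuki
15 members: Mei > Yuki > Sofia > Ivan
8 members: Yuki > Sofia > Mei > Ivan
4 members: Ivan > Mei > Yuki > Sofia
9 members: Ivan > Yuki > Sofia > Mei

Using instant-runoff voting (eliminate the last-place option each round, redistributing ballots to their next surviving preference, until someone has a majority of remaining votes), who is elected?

Mei

Round 1: Sofia 6, Ivan 13, Mei 15, Yuki 8. Eliminate Sofia.
Round 2: Ivan 13, Mei 21, Yuki 8. Eliminate Yuki.
Round 3: Ivan 13, Mei 29. Mei has a majority.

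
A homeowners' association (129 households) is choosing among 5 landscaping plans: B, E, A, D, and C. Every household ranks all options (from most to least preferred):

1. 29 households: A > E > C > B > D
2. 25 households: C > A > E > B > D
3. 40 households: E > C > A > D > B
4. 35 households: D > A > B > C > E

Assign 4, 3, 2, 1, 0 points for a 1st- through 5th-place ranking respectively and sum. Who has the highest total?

A

B: 29·1 + 25·1 + 40·0 + 35·2 = 124
E: 29·3 + 25·2 + 40·4 + 35·0 = 297
A: 29·4 + 25·3 + 40·2 + 35·3 = 376
D: 29·0 + 25·0 + 40·1 + 35·4 = 180
C: 29·2 + 25·4 + 40·3 + 35·1 = 313
A has the highest Borda score (376).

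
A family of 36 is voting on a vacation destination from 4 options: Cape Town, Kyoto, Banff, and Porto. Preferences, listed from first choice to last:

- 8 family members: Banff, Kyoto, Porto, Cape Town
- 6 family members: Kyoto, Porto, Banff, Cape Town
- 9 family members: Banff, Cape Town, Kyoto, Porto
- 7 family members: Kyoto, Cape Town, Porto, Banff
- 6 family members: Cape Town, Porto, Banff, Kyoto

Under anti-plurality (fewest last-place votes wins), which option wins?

Last-place votes: Cape Town 14, Kyoto 6, Banff 7, Porto 9.
Kyoto is ranked last by the fewest voters, so Kyoto wins.

Kyoto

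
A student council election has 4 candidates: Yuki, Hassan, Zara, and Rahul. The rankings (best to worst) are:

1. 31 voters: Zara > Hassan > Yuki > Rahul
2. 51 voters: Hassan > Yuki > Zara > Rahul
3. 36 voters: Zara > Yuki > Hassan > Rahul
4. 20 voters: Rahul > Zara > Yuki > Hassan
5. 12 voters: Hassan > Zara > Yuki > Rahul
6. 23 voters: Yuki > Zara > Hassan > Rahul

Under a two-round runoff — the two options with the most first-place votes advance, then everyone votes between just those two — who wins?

Zara

Round 1 first-place votes: Yuki 23, Hassan 63, Zara 67, Rahul 20.
Zara and Hassan advance.
Runoff: Zara is preferred to Hassan by 110 voters; Hassan by 63.
Zara wins the runoff.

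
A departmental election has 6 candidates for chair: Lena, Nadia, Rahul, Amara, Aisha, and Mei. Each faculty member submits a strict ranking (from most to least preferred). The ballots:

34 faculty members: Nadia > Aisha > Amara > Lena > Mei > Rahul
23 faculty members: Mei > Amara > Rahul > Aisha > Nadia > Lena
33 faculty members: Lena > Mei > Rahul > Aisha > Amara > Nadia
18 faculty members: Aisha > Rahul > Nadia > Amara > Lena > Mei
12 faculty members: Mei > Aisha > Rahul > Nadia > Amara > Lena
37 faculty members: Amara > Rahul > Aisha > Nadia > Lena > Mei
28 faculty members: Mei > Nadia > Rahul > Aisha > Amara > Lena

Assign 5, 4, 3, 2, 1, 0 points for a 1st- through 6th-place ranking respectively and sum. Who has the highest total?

Lena: 34·2 + 23·0 + 33·5 + 18·1 + 12·0 + 37·1 + 28·0 = 288
Nadia: 34·5 + 23·1 + 33·0 + 18·3 + 12·2 + 37·2 + 28·4 = 457
Rahul: 34·0 + 23·3 + 33·3 + 18·4 + 12·3 + 37·4 + 28·3 = 508
Amara: 34·3 + 23·4 + 33·1 + 18·2 + 12·1 + 37·5 + 28·1 = 488
Aisha: 34·4 + 23·2 + 33·2 + 18·5 + 12·4 + 37·3 + 28·2 = 553
Mei: 34·1 + 23·5 + 33·4 + 18·0 + 12·5 + 37·0 + 28·5 = 481
Aisha has the highest Borda score (553).

Aisha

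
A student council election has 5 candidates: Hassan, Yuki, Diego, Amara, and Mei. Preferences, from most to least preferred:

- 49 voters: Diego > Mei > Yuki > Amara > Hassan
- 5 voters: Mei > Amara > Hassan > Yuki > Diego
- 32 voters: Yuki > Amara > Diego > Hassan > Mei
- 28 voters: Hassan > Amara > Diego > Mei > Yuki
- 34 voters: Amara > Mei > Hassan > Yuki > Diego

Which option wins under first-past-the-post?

Diego

First-place votes: Hassan 28, Yuki 32, Diego 49, Amara 34, Mei 5.
Diego has the most first-place votes.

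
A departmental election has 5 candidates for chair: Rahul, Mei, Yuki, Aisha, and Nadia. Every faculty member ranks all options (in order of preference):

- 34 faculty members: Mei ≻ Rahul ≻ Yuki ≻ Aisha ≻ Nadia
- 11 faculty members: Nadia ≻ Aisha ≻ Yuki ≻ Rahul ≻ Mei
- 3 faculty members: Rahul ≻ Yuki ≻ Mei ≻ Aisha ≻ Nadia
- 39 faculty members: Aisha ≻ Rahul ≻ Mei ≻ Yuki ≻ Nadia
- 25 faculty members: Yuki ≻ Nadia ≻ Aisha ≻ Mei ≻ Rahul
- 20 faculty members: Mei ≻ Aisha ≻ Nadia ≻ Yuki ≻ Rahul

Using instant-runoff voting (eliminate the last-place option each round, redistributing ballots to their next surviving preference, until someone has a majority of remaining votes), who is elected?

Aisha

Round 1: Rahul 3, Mei 54, Yuki 25, Aisha 39, Nadia 11. Eliminate Rahul.
Round 2: Mei 54, Yuki 28, Aisha 39, Nadia 11. Eliminate Nadia.
Round 3: Mei 54, Yuki 28, Aisha 50. Eliminate Yuki.
Round 4: Mei 57, Aisha 75. Aisha has a majority.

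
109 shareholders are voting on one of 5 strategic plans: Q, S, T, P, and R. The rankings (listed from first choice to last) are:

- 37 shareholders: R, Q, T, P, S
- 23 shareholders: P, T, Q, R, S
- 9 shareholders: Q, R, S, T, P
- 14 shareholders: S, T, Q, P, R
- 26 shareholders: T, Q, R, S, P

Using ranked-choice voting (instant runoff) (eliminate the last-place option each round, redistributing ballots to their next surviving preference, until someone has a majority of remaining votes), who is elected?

T

Round 1: Q 9, S 14, T 26, P 23, R 37. Eliminate Q.
Round 2: S 14, T 26, P 23, R 46. Eliminate S.
Round 3: T 40, P 23, R 46. Eliminate P.
Round 4: T 63, R 46. T has a majority.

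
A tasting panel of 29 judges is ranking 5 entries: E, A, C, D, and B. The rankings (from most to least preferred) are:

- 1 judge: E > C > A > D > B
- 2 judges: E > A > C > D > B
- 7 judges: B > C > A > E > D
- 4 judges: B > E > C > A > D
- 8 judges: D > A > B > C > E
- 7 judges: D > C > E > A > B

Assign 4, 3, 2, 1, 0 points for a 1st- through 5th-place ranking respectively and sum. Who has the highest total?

E: 1·4 + 2·4 + 7·1 + 4·3 + 8·0 + 7·2 = 45
A: 1·2 + 2·3 + 7·2 + 4·1 + 8·3 + 7·1 = 57
C: 1·3 + 2·2 + 7·3 + 4·2 + 8·1 + 7·3 = 65
D: 1·1 + 2·1 + 7·0 + 4·0 + 8·4 + 7·4 = 63
B: 1·0 + 2·0 + 7·4 + 4·4 + 8·2 + 7·0 = 60
C has the highest Borda score (65).

C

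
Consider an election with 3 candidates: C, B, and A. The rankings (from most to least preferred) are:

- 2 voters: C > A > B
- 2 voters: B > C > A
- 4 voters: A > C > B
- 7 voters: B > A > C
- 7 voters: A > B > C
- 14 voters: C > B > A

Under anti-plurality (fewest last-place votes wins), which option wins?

Last-place votes: C 14, B 6, A 16.
B is ranked last by the fewest voters, so B wins.

B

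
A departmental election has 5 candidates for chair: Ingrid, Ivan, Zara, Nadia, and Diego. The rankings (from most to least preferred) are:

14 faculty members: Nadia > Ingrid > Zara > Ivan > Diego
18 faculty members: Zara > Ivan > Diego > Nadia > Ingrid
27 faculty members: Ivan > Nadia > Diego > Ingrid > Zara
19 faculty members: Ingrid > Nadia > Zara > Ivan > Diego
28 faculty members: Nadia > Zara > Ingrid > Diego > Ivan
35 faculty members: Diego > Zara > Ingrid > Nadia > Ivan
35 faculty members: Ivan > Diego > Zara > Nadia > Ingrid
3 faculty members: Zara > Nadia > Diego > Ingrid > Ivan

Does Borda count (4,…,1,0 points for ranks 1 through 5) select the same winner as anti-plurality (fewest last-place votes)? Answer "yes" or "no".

no

Borda — scores: Ingrid 274, Ivan 335, Zara 409, Nadia 403, Diego 369. Winner: Zara.
Anti-plurality — last-place votes: Ingrid 53, Ivan 66, Zara 27, Nadia 0, Diego 33. Winner: Nadia.
The two methods disagree.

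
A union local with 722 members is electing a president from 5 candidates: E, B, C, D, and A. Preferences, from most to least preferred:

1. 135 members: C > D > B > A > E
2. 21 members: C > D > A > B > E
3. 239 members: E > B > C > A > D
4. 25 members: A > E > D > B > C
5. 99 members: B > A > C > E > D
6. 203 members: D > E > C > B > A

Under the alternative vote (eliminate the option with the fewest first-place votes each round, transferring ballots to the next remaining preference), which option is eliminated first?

Round 1: E 239, B 99, C 156, D 203, A 25. Eliminate A.

A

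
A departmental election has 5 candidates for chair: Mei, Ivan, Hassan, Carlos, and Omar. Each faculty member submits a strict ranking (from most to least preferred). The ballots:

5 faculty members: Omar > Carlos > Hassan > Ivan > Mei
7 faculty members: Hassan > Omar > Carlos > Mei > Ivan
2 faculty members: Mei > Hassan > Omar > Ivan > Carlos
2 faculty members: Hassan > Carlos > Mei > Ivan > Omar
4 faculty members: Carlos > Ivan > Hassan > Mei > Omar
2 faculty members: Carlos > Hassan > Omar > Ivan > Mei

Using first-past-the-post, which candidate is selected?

Hassan

First-place votes: Mei 2, Ivan 0, Hassan 9, Carlos 6, Omar 5.
Hassan has the most first-place votes.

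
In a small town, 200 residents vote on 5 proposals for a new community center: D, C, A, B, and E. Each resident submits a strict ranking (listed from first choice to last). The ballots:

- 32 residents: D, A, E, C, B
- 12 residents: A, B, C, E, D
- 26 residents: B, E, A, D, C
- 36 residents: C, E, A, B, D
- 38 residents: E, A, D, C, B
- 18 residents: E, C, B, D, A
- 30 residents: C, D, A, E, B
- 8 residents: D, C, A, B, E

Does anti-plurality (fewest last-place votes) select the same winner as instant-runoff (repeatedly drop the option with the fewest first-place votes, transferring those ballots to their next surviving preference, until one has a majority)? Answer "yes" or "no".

Anti-plurality — last-place votes: D 48, C 26, A 18, B 100, E 8. Winner: E.
Instant-runoff — R1 D 40, C 66, A 12, B 26, E 56 (A out); R2 D 40, C 66, B 38, E 56 (B out); R3 D 40, C 78, E 82 (D out); R4 C 86, E 114 (E winner). Winner: E.
The two methods agree.

yes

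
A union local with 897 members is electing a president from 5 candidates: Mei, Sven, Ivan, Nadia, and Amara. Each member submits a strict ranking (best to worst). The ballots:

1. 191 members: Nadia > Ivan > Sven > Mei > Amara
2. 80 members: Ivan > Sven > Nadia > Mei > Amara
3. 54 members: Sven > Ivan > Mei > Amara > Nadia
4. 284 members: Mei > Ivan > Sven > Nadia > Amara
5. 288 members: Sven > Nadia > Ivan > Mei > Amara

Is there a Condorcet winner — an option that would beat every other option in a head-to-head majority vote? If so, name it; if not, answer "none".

Checking pairwise contests:
Sven beats Mei 613–284.
Ivan beats Sven 555–342.
Nadia beats Ivan 479–418.
Sven beats Nadia 706–191.
Mei beats Amara 897–0.
Every option loses at least one head-to-head, so there is no Condorcet winner.

none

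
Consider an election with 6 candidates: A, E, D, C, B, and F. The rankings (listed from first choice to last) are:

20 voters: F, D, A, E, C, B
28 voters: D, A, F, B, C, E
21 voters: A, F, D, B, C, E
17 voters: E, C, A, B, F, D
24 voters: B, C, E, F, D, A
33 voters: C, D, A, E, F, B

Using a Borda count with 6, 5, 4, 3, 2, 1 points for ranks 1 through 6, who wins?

A: 20·4 + 28·5 + 21·6 + 17·4 + 24·1 + 33·4 = 570
E: 20·3 + 28·1 + 21·1 + 17·6 + 24·4 + 33·3 = 406
D: 20·5 + 28·6 + 21·4 + 17·1 + 24·2 + 33·5 = 582
C: 20·2 + 28·2 + 21·2 + 17·5 + 24·5 + 33·6 = 541
B: 20·1 + 28·3 + 21·3 + 17·3 + 24·6 + 33·1 = 395
F: 20·6 + 28·4 + 21·5 + 17·2 + 24·3 + 33·2 = 509
D has the highest Borda score (582).

D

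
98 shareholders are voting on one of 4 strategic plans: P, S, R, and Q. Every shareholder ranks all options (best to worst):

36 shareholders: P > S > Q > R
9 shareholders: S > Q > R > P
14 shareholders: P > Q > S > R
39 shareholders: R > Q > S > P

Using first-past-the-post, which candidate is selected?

P

First-place votes: P 50, S 9, R 39, Q 0.
P has the most first-place votes.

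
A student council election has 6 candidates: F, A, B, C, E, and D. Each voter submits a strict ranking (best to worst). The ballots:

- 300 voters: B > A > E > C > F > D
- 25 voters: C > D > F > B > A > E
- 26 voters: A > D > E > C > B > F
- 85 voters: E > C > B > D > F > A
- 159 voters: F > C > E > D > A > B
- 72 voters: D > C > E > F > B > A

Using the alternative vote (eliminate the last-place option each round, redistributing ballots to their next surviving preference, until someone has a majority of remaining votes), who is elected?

Round 1: F 159, A 26, B 300, C 25, E 85, D 72. Eliminate C.
Round 2: F 159, A 26, B 300, E 85, D 97. Eliminate A.
Round 3: F 159, B 300, E 85, D 123. Eliminate E.
Round 4: F 159, B 385, D 123. B has a majority.

B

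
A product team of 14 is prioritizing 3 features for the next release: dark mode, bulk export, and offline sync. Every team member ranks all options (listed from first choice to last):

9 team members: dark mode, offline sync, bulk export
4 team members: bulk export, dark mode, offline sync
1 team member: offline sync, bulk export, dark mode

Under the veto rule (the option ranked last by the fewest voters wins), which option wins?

dark mode

Last-place votes: dark mode 1, bulk export 9, offline sync 4.
dark mode is ranked last by the fewest voters, so dark mode wins.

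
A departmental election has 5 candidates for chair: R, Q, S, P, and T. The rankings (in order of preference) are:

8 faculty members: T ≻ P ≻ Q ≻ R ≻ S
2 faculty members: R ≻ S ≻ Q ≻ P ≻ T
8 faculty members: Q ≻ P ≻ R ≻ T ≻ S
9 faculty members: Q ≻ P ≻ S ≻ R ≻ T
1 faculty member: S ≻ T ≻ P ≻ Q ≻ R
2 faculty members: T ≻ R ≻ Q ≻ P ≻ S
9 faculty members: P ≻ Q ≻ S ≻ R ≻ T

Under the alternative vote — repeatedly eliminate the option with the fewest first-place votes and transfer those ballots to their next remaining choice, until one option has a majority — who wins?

Round 1: R 2, Q 17, S 1, P 9, T 10. Eliminate S.
Round 2: R 2, Q 17, P 9, T 11. Eliminate R.
Round 3: Q 19, P 9, T 11. Eliminate P.
Round 4: Q 28, T 11. Q has a majority.

Q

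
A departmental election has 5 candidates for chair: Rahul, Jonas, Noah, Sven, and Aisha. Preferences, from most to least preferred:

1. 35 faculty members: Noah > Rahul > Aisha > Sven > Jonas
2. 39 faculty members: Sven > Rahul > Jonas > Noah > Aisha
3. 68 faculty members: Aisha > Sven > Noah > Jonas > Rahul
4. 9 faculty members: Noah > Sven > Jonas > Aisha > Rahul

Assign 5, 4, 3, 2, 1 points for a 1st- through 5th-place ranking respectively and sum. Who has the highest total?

Sven

Rahul: 35·4 + 39·4 + 68·1 + 9·1 = 373
Jonas: 35·1 + 39·3 + 68·2 + 9·3 = 315
Noah: 35·5 + 39·2 + 68·3 + 9·5 = 502
Sven: 35·2 + 39·5 + 68·4 + 9·4 = 573
Aisha: 35·3 + 39·1 + 68·5 + 9·2 = 502
Sven has the highest Borda score (573).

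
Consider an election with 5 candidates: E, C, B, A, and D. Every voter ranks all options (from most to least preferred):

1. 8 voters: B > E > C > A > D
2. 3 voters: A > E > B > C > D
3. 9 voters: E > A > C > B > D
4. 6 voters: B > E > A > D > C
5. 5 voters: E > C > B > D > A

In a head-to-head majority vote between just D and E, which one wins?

E

Voters preferring D to E: 0; preferring E to D: 31.
E wins the head-to-head.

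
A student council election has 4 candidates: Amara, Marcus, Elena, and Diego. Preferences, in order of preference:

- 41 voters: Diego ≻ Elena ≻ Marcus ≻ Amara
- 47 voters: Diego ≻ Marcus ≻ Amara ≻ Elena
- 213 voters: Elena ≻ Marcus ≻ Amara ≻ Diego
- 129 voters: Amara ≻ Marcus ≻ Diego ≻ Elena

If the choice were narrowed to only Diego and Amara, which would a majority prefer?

Amara

Voters preferring Diego to Amara: 88; preferring Amara to Diego: 342.
Amara wins the head-to-head.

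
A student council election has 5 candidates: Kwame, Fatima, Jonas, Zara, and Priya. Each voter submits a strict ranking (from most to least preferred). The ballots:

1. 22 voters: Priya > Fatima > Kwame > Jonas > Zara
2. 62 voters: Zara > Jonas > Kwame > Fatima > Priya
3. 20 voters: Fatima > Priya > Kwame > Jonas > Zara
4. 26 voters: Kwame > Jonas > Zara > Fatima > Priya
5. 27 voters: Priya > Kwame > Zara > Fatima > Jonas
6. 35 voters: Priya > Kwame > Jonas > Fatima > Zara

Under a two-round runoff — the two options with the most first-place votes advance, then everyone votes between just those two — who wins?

Round 1 first-place votes: Kwame 26, Fatima 20, Jonas 0, Zara 62, Priya 84.
Priya and Zara advance.
Runoff: Priya is preferred to Zara by 104 voters; Zara by 88.
Priya wins the runoff.

Priya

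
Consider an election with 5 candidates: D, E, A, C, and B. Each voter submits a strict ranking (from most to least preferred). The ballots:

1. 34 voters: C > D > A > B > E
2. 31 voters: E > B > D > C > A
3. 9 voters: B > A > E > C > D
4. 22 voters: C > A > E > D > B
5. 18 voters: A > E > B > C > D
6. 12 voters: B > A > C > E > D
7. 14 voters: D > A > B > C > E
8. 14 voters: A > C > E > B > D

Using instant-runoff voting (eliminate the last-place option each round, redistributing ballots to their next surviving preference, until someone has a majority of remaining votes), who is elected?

Round 1: D 14, E 31, A 32, C 56, B 21. Eliminate D.
Round 2: E 31, A 46, C 56, B 21. Eliminate B.
Round 3: E 31, A 67, C 56. Eliminate E.
Round 4: A 67, C 87. C has a majority.

C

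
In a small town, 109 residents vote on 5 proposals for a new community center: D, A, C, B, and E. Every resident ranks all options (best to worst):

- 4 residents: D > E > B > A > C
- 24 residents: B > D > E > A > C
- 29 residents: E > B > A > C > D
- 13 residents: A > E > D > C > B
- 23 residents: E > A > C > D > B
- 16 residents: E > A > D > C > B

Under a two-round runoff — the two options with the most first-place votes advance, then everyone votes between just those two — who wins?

Round 1 first-place votes: D 4, A 13, C 0, B 24, E 68.
E and B advance.
Runoff: E is preferred to B by 85 voters; B by 24.
E wins the runoff.

E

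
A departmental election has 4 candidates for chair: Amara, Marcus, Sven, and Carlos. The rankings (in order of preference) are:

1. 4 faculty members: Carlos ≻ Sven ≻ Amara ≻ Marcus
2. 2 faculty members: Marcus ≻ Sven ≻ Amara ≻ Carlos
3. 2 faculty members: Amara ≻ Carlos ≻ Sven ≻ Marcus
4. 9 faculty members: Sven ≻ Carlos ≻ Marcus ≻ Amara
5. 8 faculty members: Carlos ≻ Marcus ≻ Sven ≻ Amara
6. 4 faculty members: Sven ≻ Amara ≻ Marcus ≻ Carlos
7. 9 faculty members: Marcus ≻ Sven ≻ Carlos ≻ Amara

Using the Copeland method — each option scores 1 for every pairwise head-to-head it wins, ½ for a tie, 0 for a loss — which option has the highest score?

Amara: loses to Marcus, Sven, and Carlos → score 0.
Marcus: beats Amara; ties Sven; loses to Carlos → score 1.5.
Sven: beats Amara and Carlos; ties Marcus → score 2.5.
Carlos: beats Amara and Marcus; loses to Sven → score 2.
Sven has the best pairwise record.

Sven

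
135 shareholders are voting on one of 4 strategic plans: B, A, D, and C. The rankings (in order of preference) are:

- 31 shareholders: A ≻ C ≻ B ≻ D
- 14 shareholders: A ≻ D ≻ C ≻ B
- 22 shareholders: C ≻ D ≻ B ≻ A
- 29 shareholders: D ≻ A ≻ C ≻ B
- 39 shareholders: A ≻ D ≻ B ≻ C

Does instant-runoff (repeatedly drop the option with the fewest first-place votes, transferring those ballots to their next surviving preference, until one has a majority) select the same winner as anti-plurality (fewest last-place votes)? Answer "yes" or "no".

Instant-runoff — R1 B 0, A 84, D 29, C 22 (A winner). Winner: A.
Anti-plurality — last-place votes: B 43, A 22, D 31, C 39. Winner: A.
The two methods agree.

yes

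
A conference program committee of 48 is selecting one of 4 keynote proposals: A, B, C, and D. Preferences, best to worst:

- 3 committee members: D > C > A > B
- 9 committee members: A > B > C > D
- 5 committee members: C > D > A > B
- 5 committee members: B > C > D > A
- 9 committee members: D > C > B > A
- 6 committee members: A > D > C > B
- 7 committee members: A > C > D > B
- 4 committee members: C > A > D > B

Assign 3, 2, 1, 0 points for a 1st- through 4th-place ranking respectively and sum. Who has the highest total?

A: 3·1 + 9·3 + 5·1 + 5·0 + 9·0 + 6·3 + 7·3 + 4·2 = 82
B: 3·0 + 9·2 + 5·0 + 5·3 + 9·1 + 6·0 + 7·0 + 4·0 = 42
C: 3·2 + 9·1 + 5·3 + 5·2 + 9·2 + 6·1 + 7·2 + 4·3 = 90
D: 3·3 + 9·0 + 5·2 + 5·1 + 9·3 + 6·2 + 7·1 + 4·1 = 74
C has the highest Borda score (90).

C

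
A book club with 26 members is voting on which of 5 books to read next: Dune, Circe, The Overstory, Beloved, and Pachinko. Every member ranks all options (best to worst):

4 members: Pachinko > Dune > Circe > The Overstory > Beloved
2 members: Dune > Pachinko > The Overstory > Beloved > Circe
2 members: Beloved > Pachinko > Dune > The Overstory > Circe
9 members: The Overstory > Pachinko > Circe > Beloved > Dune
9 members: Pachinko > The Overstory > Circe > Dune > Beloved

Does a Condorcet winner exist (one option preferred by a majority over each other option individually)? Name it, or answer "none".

Pachinko vs Dune: 24–2 for Pachinko.
Pachinko vs Circe: 26–0 for Pachinko.
Pachinko vs The Overstory: 17–9 for Pachinko.
Pachinko vs Beloved: 24–2 for Pachinko.
Pachinko beats every other option head-to-head.

Pachinko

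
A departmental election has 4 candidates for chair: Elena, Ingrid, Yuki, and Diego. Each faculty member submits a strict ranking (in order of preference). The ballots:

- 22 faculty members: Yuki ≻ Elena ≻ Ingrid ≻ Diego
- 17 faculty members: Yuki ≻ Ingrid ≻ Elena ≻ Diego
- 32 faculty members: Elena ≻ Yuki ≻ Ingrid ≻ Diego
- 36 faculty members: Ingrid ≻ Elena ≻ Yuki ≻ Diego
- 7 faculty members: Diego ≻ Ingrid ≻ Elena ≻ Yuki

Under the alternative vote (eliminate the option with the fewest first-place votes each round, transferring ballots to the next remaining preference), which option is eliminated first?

Diego

Round 1: Elena 32, Ingrid 36, Yuki 39, Diego 7. Eliminate Diego.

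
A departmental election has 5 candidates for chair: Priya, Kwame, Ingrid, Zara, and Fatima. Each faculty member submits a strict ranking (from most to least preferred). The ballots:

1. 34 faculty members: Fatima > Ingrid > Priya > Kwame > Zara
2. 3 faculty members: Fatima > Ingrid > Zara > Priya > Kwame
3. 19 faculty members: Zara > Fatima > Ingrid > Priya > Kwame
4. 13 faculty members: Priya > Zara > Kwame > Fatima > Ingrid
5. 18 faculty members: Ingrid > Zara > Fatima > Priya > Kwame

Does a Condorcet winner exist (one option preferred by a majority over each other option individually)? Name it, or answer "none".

none

Checking pairwise contests:
Ingrid beats Priya 74–13.
Priya beats Kwame 87–0.
Fatima beats Ingrid 69–18.
Priya beats Zara 47–40.
Zara beats Fatima 50–37.
Every option loses at least one head-to-head, so there is no Condorcet winner.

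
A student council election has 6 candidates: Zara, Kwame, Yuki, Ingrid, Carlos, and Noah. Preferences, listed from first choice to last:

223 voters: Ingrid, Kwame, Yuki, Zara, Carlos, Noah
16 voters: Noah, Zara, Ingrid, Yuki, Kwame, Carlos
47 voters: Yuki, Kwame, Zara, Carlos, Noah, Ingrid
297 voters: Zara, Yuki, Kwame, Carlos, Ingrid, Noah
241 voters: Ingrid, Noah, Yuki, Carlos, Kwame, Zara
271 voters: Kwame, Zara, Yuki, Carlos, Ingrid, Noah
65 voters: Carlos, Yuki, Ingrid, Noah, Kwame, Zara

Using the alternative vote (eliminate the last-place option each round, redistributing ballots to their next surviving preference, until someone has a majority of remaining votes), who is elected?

Kwame

Round 1: Zara 297, Kwame 271, Yuki 47, Ingrid 464, Carlos 65, Noah 16. Eliminate Noah.
Round 2: Zara 313, Kwame 271, Yuki 47, Ingrid 464, Carlos 65. Eliminate Yuki.
Round 3: Zara 313, Kwame 318, Ingrid 464, Carlos 65. Eliminate Carlos.
Round 4: Zara 313, Kwame 318, Ingrid 529. Eliminate Zara.
Round 5: Kwame 615, Ingrid 545. Kwame has a majority.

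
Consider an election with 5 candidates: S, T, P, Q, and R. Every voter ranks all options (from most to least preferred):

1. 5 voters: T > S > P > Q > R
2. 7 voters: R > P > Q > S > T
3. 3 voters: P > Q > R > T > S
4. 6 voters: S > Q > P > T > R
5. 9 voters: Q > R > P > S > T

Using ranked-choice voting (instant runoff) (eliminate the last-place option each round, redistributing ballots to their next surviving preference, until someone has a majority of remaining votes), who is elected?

Round 1: S 6, T 5, P 3, Q 9, R 7. Eliminate P.
Round 2: S 6, T 5, Q 12, R 7. Eliminate T.
Round 3: S 11, Q 12, R 7. Eliminate R.
Round 4: S 11, Q 19. Q has a majority.

Q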